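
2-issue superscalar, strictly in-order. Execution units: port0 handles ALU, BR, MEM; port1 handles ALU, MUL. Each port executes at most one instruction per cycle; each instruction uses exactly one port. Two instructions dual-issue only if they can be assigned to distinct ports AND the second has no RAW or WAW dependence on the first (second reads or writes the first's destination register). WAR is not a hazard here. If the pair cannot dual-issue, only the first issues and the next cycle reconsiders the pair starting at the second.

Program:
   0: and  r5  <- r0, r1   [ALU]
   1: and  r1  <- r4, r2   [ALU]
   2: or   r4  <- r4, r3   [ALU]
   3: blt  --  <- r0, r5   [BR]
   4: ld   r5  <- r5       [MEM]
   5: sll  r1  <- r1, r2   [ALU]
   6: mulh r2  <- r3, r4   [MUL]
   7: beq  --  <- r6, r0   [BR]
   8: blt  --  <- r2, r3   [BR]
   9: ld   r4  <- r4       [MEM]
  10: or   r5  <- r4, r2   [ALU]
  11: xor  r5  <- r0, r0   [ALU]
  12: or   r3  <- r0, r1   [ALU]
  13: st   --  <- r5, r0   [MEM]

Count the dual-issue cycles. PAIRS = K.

PAIRS = 5

#0 head=0: and;and i0+i1 2-wide
#1 head=2: or;blt i2+i3 2-wide
#2 head=4: ld;sll i4+i5 2-wide
#3 head=6: mulh;beq i6+i7 2-wide
#4 head=8: blt i8 no-port BR/MEM
#5 head=9: ld i9 RAW r4
#6 head=10: or i10 WAW r5
#7 head=11: xor;or i11+i12 2-wide
#8 head=13: st i13 tail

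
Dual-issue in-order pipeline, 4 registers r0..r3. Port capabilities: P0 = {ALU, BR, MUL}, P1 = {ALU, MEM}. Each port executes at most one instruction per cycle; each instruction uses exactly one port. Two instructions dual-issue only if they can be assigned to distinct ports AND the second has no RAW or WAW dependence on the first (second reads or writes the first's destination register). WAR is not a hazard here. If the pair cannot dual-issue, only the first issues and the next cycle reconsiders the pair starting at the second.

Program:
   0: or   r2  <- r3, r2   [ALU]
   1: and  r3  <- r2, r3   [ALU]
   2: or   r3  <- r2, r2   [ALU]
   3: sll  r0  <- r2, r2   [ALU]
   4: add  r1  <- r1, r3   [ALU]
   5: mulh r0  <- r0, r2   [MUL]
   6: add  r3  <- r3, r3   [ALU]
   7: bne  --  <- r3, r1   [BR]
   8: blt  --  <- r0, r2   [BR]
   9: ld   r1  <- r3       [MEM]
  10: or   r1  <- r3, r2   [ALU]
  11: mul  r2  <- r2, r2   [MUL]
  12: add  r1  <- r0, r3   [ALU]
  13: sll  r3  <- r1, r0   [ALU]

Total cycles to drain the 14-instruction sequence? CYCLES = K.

  cy0 -> i0 (or.ALU) RAW r2
  cy1 -> i1 (and.ALU) WAW r3
  cy2 -> i2+i3 (or.ALU+sll.ALU) pair
  cy3 -> i4+i5 (add.ALU+mulh.MUL) pair
  cy4 -> i6 (add.ALU) RAW r3
  cy5 -> i7 (bne.BR) no-port BR/BR
  cy6 -> i8+i9 (blt.BR+ld.MEM) pair
  cy7 -> i10+i11 (or.ALU+mul.MUL) pair
  cy8 -> i12 (add.ALU) RAW r1
  cy9 -> i13 (sll.ALU) tail

CYCLES = 10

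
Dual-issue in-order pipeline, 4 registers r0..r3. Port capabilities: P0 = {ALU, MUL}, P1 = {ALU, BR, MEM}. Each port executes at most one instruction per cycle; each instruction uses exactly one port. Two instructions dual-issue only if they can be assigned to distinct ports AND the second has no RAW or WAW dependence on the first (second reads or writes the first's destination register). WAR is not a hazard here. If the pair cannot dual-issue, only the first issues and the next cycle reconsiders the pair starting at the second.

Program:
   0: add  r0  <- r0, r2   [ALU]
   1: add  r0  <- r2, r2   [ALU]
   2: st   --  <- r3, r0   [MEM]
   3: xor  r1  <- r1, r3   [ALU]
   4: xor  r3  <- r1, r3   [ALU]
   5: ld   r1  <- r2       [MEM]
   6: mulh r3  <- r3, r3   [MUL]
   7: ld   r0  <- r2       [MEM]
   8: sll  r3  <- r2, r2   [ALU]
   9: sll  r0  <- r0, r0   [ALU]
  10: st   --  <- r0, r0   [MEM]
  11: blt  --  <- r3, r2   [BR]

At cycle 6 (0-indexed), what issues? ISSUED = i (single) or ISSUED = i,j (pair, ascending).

ISSUED = 10

  cy0 -> i0 (add.ALU) WAW r0
  cy1 -> i1 (add.ALU) RAW r0
  cy2 -> i2/i3 (st.MEM;xor.ALU) pair
  cy3 -> i4/i5 (xor.ALU;ld.MEM) pair
  cy4 -> i6/i7 (mulh.MUL;ld.MEM) pair
  cy5 -> i8/i9 (sll.ALU;sll.ALU) pair
  cy6 -> i10 (st.MEM) no-port MEM/BR
  cy7 -> i11 (blt.BR) tail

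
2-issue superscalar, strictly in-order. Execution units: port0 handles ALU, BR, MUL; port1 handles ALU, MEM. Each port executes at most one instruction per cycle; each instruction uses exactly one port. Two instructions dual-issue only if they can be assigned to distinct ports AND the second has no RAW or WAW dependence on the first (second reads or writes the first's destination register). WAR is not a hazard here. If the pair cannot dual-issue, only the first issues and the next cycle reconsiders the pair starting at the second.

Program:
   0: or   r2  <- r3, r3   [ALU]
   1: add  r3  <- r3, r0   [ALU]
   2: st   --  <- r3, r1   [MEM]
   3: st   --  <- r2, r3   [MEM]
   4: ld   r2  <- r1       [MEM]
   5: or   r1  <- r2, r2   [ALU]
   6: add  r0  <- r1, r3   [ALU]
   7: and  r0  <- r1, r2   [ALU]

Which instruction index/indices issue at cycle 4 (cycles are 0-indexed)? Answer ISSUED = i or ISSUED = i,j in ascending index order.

  cy0 -> i0&i1 (or+add) dual
  cy1 -> i2 (st) no-port MEM/MEM
  cy2 -> i3 (st) no-port MEM/MEM
  cy3 -> i4 (ld) RAW r2
  cy4 -> i5 (or) RAW r1
  cy5 -> i6 (add) WAW r0
  cy6 -> i7 (and) tail

ISSUED = 5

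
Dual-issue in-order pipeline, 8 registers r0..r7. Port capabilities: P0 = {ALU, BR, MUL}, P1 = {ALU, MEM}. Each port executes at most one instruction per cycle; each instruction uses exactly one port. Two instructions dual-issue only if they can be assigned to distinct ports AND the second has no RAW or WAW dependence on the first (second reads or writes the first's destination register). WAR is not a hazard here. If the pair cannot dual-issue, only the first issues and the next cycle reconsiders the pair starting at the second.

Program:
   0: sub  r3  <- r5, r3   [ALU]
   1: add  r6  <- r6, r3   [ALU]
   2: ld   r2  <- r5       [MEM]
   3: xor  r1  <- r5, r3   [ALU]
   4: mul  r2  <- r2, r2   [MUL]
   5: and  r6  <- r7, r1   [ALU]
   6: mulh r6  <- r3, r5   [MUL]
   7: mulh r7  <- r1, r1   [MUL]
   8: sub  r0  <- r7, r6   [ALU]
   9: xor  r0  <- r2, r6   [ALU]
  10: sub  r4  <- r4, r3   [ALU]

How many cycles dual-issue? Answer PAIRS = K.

PAIRS = 3

[0] i0  sub.ALU  -- RAW r3
[1] i1/i2  add.ALU/ld.MEM  -- dual
[2] i3/i4  xor.ALU/mul.MUL  -- dual
[3] i5  and.ALU  -- WAW r6
[4] i6  mulh.MUL  -- no-port MUL/MUL
[5] i7  mulh.MUL  -- RAW r7
[6] i8  sub.ALU  -- WAW r0
[7] i9/i10  xor.ALU/sub.ALU  -- dual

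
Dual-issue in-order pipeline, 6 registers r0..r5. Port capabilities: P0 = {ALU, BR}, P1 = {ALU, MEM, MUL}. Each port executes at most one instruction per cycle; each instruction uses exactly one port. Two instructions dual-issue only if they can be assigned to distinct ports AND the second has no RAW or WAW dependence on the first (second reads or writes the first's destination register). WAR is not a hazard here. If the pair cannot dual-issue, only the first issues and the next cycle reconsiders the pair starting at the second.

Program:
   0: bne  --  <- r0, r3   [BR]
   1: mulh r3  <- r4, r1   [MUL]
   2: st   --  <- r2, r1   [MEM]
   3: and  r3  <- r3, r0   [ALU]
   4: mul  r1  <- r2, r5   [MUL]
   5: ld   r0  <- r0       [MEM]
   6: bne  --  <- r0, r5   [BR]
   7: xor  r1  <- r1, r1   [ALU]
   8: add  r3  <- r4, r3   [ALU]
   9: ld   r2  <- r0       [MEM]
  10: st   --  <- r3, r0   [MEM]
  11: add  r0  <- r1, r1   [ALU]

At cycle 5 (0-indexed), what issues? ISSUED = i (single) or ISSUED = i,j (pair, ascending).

ISSUED = 8,9

#0 head=0: bne.BR+mulh.MUL i0+i1 dual
#1 head=2: st.MEM+and.ALU i2+i3 dual
#2 head=4: mul.MUL i4 no-port MUL/MEM
#3 head=5: ld.MEM i5 RAW r0
#4 head=6: bne.BR+xor.ALU i6+i7 dual
#5 head=8: add.ALU+ld.MEM i8+i9 dual
#6 head=10: st.MEM+add.ALU i10+i11 dual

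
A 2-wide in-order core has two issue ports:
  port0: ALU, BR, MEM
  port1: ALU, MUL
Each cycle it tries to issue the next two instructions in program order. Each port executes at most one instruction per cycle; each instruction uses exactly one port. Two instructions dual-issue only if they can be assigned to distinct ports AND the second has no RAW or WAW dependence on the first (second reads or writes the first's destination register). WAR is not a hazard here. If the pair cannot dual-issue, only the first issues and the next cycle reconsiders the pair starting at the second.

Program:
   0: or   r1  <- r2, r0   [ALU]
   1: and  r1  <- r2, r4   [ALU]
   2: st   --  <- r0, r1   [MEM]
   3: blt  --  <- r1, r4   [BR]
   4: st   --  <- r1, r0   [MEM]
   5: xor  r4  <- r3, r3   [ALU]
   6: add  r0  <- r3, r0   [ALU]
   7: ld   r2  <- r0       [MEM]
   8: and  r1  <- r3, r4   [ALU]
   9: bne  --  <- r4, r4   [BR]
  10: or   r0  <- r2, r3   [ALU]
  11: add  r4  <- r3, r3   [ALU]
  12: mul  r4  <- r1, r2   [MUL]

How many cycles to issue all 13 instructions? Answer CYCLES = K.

CYCLES = 10

  cy0 -> i0 (or.ALU) WAW r1
  cy1 -> i1 (and.ALU) RAW r1
  cy2 -> i2 (st.MEM) no-port MEM/BR
  cy3 -> i3 (blt.BR) no-port BR/MEM
  cy4 -> i4/i5 (st.MEM/xor.ALU) dual
  cy5 -> i6 (add.ALU) RAW r0
  cy6 -> i7/i8 (ld.MEM/and.ALU) dual
  cy7 -> i9/i10 (bne.BR/or.ALU) dual
  cy8 -> i11 (add.ALU) WAW r4
  cy9 -> i12 (mul.MUL) tail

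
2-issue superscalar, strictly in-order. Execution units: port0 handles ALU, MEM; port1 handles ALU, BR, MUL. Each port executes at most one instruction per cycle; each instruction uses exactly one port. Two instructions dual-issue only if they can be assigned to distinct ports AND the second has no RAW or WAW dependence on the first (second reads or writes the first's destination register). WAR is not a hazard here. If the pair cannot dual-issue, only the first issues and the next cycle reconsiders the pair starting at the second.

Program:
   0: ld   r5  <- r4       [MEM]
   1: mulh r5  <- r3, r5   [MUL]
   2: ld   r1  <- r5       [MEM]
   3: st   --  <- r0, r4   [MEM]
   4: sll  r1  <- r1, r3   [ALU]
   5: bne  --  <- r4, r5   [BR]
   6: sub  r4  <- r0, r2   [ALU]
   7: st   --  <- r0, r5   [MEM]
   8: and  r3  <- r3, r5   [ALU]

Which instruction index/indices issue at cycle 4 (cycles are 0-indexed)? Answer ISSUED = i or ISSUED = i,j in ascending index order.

ISSUED = 5,6

t=0 i0:ld.MEM ; RAW+WAW r5
t=1 i1:mulh.MUL ; RAW r5
t=2 i2:ld.MEM ; no-port MEM/MEM
t=3 i3&i4:st.MEM sll.ALU ; 2-wide
t=4 i5&i6:bne.BR sub.ALU ; 2-wide
t=5 i7&i8:st.MEM and.ALU ; 2-wide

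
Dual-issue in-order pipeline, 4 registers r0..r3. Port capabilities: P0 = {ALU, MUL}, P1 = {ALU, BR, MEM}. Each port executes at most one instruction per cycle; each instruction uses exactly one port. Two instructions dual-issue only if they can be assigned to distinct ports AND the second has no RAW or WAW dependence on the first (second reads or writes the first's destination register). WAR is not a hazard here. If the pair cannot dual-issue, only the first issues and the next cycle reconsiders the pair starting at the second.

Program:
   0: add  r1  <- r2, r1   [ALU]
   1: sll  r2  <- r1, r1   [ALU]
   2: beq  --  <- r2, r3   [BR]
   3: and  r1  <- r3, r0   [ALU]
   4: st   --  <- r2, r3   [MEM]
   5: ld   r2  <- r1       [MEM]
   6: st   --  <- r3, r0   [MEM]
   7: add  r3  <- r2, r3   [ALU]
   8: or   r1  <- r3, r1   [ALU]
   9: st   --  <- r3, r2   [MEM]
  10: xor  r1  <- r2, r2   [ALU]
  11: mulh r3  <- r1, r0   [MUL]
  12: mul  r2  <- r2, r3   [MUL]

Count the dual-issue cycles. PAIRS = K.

PAIRS = 3

  cy0 -> i0 (add) RAW r1
  cy1 -> i1 (sll) RAW r2
  cy2 -> i2&i3 (beq;and) pair
  cy3 -> i4 (st) no-port MEM/MEM
  cy4 -> i5 (ld) no-port MEM/MEM
  cy5 -> i6&i7 (st;add) pair
  cy6 -> i8&i9 (or;st) pair
  cy7 -> i10 (xor) RAW r1
  cy8 -> i11 (mulh) no-port MUL/MUL
  cy9 -> i12 (mul) tail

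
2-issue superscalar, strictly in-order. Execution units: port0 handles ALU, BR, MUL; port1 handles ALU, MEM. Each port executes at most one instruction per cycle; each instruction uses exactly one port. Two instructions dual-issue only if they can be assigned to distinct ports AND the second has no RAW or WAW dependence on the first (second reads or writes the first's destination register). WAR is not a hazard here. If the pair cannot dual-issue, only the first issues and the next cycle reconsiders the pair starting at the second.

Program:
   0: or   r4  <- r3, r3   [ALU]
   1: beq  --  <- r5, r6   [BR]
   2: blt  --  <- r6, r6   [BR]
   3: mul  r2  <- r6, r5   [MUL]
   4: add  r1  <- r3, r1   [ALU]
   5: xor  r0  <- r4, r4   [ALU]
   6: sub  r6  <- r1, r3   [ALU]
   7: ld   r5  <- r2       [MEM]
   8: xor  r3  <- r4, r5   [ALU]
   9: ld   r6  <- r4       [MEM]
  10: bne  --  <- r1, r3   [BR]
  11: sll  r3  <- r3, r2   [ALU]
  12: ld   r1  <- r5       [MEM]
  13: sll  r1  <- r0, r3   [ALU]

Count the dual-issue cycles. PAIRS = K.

#0 head=0: or.ALU+beq.BR i0/i1 dual
#1 head=2: blt.BR i2 no-port BR/MUL
#2 head=3: mul.MUL+add.ALU i3/i4 dual
#3 head=5: xor.ALU+sub.ALU i5/i6 dual
#4 head=7: ld.MEM i7 RAW r5
#5 head=8: xor.ALU+ld.MEM i8/i9 dual
#6 head=10: bne.BR+sll.ALU i10/i11 dual
#7 head=12: ld.MEM i12 WAW r1
#8 head=13: sll.ALU i13 tail

PAIRS = 5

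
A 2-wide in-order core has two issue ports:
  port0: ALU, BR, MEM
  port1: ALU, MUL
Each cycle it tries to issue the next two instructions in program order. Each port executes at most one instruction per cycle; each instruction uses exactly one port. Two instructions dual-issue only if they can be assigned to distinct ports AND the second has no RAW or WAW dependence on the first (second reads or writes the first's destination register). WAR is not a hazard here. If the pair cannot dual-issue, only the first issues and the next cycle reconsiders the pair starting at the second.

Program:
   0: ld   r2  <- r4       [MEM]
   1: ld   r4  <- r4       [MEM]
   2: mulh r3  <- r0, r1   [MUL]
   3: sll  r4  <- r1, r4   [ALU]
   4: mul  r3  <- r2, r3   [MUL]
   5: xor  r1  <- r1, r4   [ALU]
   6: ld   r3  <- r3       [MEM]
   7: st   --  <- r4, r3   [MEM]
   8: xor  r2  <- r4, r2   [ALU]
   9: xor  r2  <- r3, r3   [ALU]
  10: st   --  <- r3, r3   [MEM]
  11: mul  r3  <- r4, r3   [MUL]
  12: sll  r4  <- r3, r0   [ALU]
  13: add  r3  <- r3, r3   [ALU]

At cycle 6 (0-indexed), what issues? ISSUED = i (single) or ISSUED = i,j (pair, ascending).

ISSUED = 11

#0 head=0: ld.MEM i0 no-port MEM/MEM
#1 head=1: ld.MEM+mulh.MUL i1+i2 2-wide
#2 head=3: sll.ALU+mul.MUL i3+i4 2-wide
#3 head=5: xor.ALU+ld.MEM i5+i6 2-wide
#4 head=7: st.MEM+xor.ALU i7+i8 2-wide
#5 head=9: xor.ALU+st.MEM i9+i10 2-wide
#6 head=11: mul.MUL i11 RAW r3
#7 head=12: sll.ALU+add.ALU i12+i13 2-wide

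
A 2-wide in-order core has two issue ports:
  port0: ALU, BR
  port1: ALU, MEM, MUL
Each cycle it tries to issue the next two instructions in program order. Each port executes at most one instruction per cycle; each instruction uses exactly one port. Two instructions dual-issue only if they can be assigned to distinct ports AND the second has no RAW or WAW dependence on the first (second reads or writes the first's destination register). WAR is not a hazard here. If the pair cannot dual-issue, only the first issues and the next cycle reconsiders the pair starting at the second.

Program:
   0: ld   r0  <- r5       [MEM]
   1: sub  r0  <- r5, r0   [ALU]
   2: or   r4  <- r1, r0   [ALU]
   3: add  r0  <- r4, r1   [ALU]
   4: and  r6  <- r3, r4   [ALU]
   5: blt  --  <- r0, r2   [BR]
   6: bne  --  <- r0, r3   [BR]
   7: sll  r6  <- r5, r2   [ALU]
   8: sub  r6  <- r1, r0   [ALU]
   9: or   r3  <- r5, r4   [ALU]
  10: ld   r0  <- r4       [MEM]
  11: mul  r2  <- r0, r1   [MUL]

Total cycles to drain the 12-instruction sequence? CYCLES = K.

CYCLES = 9

0. ld.MEM @i0  | RAW+WAW r0
1. sub.ALU @i1  | RAW r0
2. or.ALU @i2  | RAW r4
3. add.ALU and.ALU @i3&i4  | pair
4. blt.BR @i5  | no-port BR/BR
5. bne.BR sll.ALU @i6&i7  | pair
6. sub.ALU or.ALU @i8&i9  | pair
7. ld.MEM @i10  | no-port MEM/MUL
8. mul.MUL @i11  | tail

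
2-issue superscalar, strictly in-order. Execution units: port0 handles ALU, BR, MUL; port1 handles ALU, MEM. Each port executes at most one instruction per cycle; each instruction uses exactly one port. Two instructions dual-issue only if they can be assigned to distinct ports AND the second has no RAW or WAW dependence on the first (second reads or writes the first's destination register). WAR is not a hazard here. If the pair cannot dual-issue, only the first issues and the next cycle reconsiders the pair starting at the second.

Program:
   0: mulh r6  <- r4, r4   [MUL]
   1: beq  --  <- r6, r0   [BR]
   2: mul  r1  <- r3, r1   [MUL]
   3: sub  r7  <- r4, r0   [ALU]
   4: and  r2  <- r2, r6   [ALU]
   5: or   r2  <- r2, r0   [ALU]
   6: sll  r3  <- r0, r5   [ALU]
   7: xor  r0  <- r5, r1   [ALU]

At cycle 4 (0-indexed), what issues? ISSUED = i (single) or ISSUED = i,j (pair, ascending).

[0] i0  mulh  -- no-port MUL/BR
[1] i1  beq  -- no-port BR/MUL
[2] i2,i3  mul/sub  -- pair
[3] i4  and  -- RAW+WAW r2
[4] i5,i6  or/sll  -- pair
[5] i7  xor  -- tail

ISSUED = 5,6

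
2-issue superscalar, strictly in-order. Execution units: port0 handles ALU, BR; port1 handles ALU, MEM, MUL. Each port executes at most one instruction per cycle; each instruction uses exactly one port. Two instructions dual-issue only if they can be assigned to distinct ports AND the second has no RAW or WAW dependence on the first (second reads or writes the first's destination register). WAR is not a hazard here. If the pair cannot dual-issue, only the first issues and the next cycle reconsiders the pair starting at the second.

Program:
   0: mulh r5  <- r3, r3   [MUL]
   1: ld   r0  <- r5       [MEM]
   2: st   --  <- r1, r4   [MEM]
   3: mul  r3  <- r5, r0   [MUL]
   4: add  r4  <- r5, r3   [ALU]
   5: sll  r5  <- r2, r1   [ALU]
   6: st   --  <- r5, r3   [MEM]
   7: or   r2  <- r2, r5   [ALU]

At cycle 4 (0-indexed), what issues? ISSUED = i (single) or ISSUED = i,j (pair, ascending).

ISSUED = 4,5

c0: i0 mulh  no-port MUL/MEM
c1: i1 ld  no-port MEM/MEM
c2: i2 st  no-port MEM/MUL
c3: i3 mul  RAW r3
c4: i4/i5 add/sll  dual
c5: i6/i7 st/or  dual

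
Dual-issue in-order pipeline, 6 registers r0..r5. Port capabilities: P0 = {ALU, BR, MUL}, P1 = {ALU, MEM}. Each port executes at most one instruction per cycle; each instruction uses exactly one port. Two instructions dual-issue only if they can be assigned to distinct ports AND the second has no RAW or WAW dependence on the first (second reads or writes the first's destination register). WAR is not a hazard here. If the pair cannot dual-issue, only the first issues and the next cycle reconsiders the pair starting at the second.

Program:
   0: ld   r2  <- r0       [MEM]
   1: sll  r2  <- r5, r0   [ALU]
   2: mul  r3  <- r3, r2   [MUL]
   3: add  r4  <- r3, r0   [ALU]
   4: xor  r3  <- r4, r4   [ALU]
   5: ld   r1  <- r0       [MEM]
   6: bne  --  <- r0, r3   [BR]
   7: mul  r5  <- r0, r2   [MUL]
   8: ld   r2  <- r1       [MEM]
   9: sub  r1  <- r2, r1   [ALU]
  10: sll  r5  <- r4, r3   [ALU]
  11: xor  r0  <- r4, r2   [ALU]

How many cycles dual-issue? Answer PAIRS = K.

PAIRS = 3

[0] i0  ld.MEM  -- WAW r2
[1] i1  sll.ALU  -- RAW r2
[2] i2  mul.MUL  -- RAW r3
[3] i3  add.ALU  -- RAW r4
[4] i4&i5  xor.ALU/ld.MEM  -- 2-wide
[5] i6  bne.BR  -- no-port BR/MUL
[6] i7&i8  mul.MUL/ld.MEM  -- 2-wide
[7] i9&i10  sub.ALU/sll.ALU  -- 2-wide
[8] i11  xor.ALU  -- tail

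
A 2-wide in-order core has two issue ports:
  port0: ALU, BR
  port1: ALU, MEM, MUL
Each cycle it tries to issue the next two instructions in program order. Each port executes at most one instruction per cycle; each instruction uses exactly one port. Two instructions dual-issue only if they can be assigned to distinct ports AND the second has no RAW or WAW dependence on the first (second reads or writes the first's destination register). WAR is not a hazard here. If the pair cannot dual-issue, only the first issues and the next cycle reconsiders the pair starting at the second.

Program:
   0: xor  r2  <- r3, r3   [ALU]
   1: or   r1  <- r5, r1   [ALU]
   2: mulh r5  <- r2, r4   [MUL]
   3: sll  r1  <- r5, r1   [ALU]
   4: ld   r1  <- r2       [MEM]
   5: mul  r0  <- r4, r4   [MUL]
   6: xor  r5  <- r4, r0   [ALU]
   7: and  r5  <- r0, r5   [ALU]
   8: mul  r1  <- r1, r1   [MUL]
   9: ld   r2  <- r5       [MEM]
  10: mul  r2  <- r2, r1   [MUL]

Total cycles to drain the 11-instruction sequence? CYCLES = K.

  cy0 -> i0&i1 (xor.ALU;or.ALU) dual
  cy1 -> i2 (mulh.MUL) RAW r5
  cy2 -> i3 (sll.ALU) WAW r1
  cy3 -> i4 (ld.MEM) no-port MEM/MUL
  cy4 -> i5 (mul.MUL) RAW r0
  cy5 -> i6 (xor.ALU) RAW+WAW r5
  cy6 -> i7&i8 (and.ALU;mul.MUL) dual
  cy7 -> i9 (ld.MEM) no-port MEM/MUL
  cy8 -> i10 (mul.MUL) tail

CYCLES = 9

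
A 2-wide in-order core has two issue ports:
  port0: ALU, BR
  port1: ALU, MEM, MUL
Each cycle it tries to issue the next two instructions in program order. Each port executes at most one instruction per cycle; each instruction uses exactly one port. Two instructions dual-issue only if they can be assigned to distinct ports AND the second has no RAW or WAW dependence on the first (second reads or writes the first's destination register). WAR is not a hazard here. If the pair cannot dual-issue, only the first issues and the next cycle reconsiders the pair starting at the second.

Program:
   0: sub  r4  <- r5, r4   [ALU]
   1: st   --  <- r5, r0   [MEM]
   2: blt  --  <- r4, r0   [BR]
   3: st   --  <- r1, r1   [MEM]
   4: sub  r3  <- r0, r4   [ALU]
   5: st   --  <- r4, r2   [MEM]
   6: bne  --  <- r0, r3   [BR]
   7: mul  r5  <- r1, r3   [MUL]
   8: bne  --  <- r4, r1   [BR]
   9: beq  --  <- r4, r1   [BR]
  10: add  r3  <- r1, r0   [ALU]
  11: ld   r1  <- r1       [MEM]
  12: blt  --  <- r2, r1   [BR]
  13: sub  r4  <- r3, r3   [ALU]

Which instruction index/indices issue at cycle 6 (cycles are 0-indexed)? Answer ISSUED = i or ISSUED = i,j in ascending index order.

ISSUED = 11

#0 head=0: sub.ALU;st.MEM i0,i1 dual
#1 head=2: blt.BR;st.MEM i2,i3 dual
#2 head=4: sub.ALU;st.MEM i4,i5 dual
#3 head=6: bne.BR;mul.MUL i6,i7 dual
#4 head=8: bne.BR i8 no-port BR/BR
#5 head=9: beq.BR;add.ALU i9,i10 dual
#6 head=11: ld.MEM i11 RAW r1
#7 head=12: blt.BR;sub.ALU i12,i13 dual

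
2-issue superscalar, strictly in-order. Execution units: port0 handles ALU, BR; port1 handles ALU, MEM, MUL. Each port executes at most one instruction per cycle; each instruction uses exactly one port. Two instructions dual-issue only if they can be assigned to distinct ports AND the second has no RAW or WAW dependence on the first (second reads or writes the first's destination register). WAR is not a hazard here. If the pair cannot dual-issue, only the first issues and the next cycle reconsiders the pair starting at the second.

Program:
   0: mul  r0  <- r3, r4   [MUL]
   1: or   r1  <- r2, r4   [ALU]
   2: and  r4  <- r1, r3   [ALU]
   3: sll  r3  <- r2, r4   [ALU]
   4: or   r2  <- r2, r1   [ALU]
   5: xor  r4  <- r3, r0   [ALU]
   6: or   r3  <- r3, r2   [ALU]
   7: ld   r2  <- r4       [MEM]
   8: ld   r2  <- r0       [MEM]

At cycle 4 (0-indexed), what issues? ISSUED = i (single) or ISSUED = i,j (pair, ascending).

0. mul.MUL;or.ALU @i0/i1  | pair
1. and.ALU @i2  | RAW r4
2. sll.ALU;or.ALU @i3/i4  | pair
3. xor.ALU;or.ALU @i5/i6  | pair
4. ld.MEM @i7  | no-port MEM/MEM
5. ld.MEM @i8  | tail

ISSUED = 7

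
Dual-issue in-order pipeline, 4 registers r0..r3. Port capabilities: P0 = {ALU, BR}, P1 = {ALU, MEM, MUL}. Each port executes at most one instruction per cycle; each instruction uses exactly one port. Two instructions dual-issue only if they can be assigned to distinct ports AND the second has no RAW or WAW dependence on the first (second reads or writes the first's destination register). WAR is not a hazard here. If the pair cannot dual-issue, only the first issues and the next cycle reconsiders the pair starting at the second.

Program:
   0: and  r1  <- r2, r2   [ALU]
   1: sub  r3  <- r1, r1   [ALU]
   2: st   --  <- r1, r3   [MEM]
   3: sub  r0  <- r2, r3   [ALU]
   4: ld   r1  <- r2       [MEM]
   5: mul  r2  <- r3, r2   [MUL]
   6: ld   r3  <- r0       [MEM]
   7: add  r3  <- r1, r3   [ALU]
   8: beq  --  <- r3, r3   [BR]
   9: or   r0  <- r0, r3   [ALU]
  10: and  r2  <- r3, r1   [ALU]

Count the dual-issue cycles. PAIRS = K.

PAIRS = 2

#0 head=0: and i0 RAW r1
#1 head=1: sub i1 RAW r3
#2 head=2: st sub i2,i3 dual
#3 head=4: ld i4 no-port MEM/MUL
#4 head=5: mul i5 no-port MUL/MEM
#5 head=6: ld i6 RAW+WAW r3
#6 head=7: add i7 RAW r3
#7 head=8: beq or i8,i9 dual
#8 head=10: and i10 tail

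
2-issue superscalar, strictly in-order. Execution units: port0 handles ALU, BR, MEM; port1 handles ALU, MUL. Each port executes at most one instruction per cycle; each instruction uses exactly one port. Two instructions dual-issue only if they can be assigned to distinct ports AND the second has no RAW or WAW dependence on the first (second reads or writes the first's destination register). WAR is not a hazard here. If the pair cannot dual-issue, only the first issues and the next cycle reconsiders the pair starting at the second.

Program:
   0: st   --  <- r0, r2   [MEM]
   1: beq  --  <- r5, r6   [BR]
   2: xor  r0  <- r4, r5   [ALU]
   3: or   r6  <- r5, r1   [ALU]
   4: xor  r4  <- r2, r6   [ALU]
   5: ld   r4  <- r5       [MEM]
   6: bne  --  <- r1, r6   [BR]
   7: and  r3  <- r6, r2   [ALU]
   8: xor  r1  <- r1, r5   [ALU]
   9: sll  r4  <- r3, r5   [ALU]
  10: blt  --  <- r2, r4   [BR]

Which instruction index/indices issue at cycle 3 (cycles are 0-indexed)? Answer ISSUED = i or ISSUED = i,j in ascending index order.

[0] i0  st.MEM  -- no-port MEM/BR
[1] i1&i2  beq.BR/xor.ALU  -- pair
[2] i3  or.ALU  -- RAW r6
[3] i4  xor.ALU  -- WAW r4
[4] i5  ld.MEM  -- no-port MEM/BR
[5] i6&i7  bne.BR/and.ALU  -- pair
[6] i8&i9  xor.ALU/sll.ALU  -- pair
[7] i10  blt.BR  -- tail

ISSUED = 4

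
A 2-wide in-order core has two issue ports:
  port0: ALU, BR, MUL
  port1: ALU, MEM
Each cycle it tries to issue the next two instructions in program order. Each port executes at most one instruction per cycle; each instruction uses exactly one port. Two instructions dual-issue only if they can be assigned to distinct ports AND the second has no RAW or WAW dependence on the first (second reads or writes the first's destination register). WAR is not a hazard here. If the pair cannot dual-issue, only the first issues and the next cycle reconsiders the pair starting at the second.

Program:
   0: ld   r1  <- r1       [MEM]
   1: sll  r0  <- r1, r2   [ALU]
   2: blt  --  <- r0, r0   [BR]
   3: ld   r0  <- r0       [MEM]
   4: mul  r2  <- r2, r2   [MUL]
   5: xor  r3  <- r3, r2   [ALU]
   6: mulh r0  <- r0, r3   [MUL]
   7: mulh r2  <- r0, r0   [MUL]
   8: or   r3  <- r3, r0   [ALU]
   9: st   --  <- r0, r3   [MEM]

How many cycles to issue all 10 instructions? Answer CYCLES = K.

  cy0 -> i0 (ld) RAW r1
  cy1 -> i1 (sll) RAW r0
  cy2 -> i2,i3 (blt ld) dual
  cy3 -> i4 (mul) RAW r2
  cy4 -> i5 (xor) RAW r3
  cy5 -> i6 (mulh) no-port MUL/MUL
  cy6 -> i7,i8 (mulh or) dual
  cy7 -> i9 (st) tail

CYCLES = 8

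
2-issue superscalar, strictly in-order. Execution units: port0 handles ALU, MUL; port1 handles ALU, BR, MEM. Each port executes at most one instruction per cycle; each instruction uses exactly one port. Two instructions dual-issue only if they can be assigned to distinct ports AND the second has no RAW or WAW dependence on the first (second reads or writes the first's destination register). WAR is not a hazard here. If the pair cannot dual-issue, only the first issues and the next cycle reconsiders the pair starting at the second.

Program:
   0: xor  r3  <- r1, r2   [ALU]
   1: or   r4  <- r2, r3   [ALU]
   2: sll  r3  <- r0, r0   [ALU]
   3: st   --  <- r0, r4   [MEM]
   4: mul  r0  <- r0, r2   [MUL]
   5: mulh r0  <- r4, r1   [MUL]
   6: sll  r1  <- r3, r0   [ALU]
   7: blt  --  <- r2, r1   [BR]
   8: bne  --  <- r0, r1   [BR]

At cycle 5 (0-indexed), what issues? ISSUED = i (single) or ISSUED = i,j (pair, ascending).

t=0 i0:xor.ALU ; RAW r3
t=1 i1&i2:or.ALU sll.ALU ; pair
t=2 i3&i4:st.MEM mul.MUL ; pair
t=3 i5:mulh.MUL ; RAW r0
t=4 i6:sll.ALU ; RAW r1
t=5 i7:blt.BR ; no-port BR/BR
t=6 i8:bne.BR ; tail

ISSUED = 7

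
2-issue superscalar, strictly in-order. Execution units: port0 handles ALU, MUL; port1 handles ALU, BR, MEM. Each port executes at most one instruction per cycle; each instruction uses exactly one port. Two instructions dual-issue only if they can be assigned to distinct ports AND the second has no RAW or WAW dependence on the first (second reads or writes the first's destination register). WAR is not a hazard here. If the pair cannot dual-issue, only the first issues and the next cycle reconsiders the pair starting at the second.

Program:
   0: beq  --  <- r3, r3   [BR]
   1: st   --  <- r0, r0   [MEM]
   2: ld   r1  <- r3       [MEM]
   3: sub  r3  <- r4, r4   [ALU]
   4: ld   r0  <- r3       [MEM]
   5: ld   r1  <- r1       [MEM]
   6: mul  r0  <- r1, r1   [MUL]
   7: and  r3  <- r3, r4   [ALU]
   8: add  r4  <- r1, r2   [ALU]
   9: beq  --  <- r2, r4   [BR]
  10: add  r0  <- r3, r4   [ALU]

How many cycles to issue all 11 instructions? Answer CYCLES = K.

CYCLES = 8

c0: i0 beq  no-port BR/MEM
c1: i1 st  no-port MEM/MEM
c2: i2/i3 ld;sub  dual
c3: i4 ld  no-port MEM/MEM
c4: i5 ld  RAW r1
c5: i6/i7 mul;and  dual
c6: i8 add  RAW r4
c7: i9/i10 beq;add  dual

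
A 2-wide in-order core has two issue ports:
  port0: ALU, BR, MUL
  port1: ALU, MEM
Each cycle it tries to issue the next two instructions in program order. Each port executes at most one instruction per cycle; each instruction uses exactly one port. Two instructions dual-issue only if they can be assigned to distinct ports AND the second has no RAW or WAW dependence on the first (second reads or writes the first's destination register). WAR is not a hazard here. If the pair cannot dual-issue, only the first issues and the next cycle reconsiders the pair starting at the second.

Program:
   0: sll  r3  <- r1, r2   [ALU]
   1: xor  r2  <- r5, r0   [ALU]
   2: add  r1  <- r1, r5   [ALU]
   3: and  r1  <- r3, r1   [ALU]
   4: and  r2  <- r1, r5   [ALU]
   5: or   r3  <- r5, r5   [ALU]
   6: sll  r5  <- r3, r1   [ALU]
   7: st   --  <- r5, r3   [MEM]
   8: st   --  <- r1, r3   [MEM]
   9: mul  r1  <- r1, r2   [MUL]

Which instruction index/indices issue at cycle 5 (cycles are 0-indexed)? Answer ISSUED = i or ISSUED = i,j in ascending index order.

ISSUED = 7

#0 head=0: sll.ALU xor.ALU i0+i1 pair
#1 head=2: add.ALU i2 RAW+WAW r1
#2 head=3: and.ALU i3 RAW r1
#3 head=4: and.ALU or.ALU i4+i5 pair
#4 head=6: sll.ALU i6 RAW r5
#5 head=7: st.MEM i7 no-port MEM/MEM
#6 head=8: st.MEM mul.MUL i8+i9 pair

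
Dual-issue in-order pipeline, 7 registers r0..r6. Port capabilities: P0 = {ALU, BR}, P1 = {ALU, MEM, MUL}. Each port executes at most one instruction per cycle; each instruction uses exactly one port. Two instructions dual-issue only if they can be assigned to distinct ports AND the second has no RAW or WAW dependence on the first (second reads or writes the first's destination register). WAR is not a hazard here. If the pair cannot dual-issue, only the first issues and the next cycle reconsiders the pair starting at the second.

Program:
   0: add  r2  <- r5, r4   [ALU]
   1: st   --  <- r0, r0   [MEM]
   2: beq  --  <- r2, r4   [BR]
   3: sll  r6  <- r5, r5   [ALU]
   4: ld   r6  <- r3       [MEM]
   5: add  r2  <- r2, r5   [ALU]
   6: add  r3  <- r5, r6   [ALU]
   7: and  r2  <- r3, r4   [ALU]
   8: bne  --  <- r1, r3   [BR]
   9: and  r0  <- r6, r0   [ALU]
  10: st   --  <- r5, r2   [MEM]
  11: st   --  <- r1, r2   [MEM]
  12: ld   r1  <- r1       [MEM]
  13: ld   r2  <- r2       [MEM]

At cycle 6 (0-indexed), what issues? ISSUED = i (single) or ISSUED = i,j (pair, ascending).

ISSUED = 11

#0 head=0: add st i0&i1 pair
#1 head=2: beq sll i2&i3 pair
#2 head=4: ld add i4&i5 pair
#3 head=6: add i6 RAW r3
#4 head=7: and bne i7&i8 pair
#5 head=9: and st i9&i10 pair
#6 head=11: st i11 no-port MEM/MEM
#7 head=12: ld i12 no-port MEM/MEM
#8 head=13: ld i13 tail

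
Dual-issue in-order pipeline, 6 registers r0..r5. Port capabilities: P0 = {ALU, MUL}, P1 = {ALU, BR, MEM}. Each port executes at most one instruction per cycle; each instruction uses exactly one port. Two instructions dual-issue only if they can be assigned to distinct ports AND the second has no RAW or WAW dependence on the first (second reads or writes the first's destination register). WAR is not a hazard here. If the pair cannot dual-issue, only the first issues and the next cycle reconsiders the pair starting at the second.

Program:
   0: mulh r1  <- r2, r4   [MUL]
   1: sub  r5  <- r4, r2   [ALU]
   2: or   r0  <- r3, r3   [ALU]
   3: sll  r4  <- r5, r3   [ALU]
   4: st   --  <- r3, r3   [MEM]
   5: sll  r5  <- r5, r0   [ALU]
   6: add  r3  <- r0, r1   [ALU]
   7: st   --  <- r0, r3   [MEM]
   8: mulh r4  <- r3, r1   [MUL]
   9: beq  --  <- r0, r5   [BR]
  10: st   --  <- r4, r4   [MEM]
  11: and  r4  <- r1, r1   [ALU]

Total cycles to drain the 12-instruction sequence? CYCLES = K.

CYCLES = 7

  cy0 -> i0/i1 (mulh.MUL/sub.ALU) dual
  cy1 -> i2/i3 (or.ALU/sll.ALU) dual
  cy2 -> i4/i5 (st.MEM/sll.ALU) dual
  cy3 -> i6 (add.ALU) RAW r3
  cy4 -> i7/i8 (st.MEM/mulh.MUL) dual
  cy5 -> i9 (beq.BR) no-port BR/MEM
  cy6 -> i10/i11 (st.MEM/and.ALU) dual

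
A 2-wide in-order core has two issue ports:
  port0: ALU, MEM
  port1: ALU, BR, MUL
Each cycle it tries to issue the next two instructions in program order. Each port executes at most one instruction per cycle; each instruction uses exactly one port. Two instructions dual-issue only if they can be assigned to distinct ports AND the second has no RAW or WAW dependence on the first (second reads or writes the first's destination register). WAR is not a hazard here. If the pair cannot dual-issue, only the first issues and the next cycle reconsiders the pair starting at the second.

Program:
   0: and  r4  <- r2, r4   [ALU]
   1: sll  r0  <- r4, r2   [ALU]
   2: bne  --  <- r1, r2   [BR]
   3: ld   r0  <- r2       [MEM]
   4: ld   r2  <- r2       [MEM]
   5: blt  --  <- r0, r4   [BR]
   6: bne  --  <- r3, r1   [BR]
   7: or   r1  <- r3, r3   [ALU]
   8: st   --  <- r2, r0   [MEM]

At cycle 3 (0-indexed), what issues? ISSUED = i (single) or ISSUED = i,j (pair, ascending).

ISSUED = 4,5

[0] i0  and.ALU  -- RAW r4
[1] i1/i2  sll.ALU;bne.BR  -- dual
[2] i3  ld.MEM  -- no-port MEM/MEM
[3] i4/i5  ld.MEM;blt.BR  -- dual
[4] i6/i7  bne.BR;or.ALU  -- dual
[5] i8  st.MEM  -- tail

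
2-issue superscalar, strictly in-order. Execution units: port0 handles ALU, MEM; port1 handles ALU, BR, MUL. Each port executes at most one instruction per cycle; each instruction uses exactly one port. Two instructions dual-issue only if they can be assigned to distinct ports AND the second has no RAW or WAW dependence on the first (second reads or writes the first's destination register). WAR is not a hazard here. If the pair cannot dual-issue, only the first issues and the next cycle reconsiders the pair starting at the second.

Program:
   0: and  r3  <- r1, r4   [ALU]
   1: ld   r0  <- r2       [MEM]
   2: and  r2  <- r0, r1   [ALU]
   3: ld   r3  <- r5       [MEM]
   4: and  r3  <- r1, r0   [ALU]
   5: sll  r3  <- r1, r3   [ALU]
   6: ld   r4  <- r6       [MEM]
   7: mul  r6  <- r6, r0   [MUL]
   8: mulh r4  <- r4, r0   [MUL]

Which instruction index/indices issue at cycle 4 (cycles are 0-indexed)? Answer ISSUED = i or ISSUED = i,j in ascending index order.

ISSUED = 7

  cy0 -> i0+i1 (and.ALU ld.MEM) dual
  cy1 -> i2+i3 (and.ALU ld.MEM) dual
  cy2 -> i4 (and.ALU) RAW+WAW r3
  cy3 -> i5+i6 (sll.ALU ld.MEM) dual
  cy4 -> i7 (mul.MUL) no-port MUL/MUL
  cy5 -> i8 (mulh.MUL) tail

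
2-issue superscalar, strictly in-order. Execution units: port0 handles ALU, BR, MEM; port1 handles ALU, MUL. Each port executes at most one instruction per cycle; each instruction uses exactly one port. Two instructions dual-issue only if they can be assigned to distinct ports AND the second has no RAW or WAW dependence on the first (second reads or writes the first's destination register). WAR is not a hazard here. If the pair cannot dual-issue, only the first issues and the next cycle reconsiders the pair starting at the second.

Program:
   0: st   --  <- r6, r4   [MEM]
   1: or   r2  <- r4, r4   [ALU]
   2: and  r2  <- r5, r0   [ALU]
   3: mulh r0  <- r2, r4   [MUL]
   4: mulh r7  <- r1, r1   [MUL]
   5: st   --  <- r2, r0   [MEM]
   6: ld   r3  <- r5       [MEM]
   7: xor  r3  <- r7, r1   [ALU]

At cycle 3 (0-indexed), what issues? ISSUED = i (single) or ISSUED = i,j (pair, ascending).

[0] i0,i1  st+or  -- dual
[1] i2  and  -- RAW r2
[2] i3  mulh  -- no-port MUL/MUL
[3] i4,i5  mulh+st  -- dual
[4] i6  ld  -- WAW r3
[5] i7  xor  -- tail

ISSUED = 4,5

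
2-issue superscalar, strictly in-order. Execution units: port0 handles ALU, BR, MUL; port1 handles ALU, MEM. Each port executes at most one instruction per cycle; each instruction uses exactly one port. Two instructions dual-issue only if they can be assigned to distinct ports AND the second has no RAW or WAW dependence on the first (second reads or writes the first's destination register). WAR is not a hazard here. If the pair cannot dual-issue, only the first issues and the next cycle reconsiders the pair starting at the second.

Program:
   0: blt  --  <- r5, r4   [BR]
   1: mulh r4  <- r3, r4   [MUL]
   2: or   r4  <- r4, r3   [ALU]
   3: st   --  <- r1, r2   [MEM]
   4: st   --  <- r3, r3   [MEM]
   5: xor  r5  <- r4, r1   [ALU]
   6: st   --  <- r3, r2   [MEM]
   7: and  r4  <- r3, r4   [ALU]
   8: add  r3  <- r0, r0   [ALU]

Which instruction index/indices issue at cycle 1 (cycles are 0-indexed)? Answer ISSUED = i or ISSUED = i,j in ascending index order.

  cy0 -> i0 (blt) no-port BR/MUL
  cy1 -> i1 (mulh) RAW+WAW r4
  cy2 -> i2+i3 (or st) 2-wide
  cy3 -> i4+i5 (st xor) 2-wide
  cy4 -> i6+i7 (st and) 2-wide
  cy5 -> i8 (add) tail

ISSUED = 1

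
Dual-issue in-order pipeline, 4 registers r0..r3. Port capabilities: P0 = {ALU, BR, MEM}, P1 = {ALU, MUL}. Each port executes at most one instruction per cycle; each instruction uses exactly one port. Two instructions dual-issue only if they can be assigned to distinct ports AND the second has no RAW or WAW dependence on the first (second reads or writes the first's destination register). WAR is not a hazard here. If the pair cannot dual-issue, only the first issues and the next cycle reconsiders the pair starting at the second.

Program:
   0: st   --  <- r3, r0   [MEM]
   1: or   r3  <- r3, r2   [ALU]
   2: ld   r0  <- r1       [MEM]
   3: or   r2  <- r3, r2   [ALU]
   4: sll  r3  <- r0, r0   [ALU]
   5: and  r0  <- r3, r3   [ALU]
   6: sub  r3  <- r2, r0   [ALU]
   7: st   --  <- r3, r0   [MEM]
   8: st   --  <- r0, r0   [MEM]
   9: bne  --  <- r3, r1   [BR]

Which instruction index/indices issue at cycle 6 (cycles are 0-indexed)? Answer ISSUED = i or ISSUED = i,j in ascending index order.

ISSUED = 8

#0 head=0: st.MEM/or.ALU i0/i1 pair
#1 head=2: ld.MEM/or.ALU i2/i3 pair
#2 head=4: sll.ALU i4 RAW r3
#3 head=5: and.ALU i5 RAW r0
#4 head=6: sub.ALU i6 RAW r3
#5 head=7: st.MEM i7 no-port MEM/MEM
#6 head=8: st.MEM i8 no-port MEM/BR
#7 head=9: bne.BR i9 tail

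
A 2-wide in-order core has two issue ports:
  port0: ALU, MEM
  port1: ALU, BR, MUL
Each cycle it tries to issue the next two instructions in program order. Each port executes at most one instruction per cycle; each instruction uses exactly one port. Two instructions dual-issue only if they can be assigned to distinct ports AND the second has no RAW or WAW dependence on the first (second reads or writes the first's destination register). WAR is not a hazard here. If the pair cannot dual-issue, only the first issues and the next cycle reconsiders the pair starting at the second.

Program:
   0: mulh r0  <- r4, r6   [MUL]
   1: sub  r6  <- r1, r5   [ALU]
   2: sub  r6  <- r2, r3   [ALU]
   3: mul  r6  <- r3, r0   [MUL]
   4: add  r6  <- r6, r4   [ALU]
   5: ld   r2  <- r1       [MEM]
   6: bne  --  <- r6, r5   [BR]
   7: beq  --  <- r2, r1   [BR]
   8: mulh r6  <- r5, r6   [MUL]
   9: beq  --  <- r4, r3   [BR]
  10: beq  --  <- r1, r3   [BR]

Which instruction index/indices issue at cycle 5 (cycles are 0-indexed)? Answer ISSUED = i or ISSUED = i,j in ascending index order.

[0] i0+i1  mulh/sub  -- 2-wide
[1] i2  sub  -- WAW r6
[2] i3  mul  -- RAW+WAW r6
[3] i4+i5  add/ld  -- 2-wide
[4] i6  bne  -- no-port BR/BR
[5] i7  beq  -- no-port BR/MUL
[6] i8  mulh  -- no-port MUL/BR
[7] i9  beq  -- no-port BR/BR
[8] i10  beq  -- tail

ISSUED = 7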